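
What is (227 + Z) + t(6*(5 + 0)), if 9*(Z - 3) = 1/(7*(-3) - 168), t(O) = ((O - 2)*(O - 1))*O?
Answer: 41827589/1701 ≈ 24590.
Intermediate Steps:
t(O) = O*(-1 + O)*(-2 + O) (t(O) = ((-2 + O)*(-1 + O))*O = ((-1 + O)*(-2 + O))*O = O*(-1 + O)*(-2 + O))
Z = 5102/1701 (Z = 3 + 1/(9*(7*(-3) - 168)) = 3 + 1/(9*(-21 - 168)) = 3 + (⅑)/(-189) = 3 + (⅑)*(-1/189) = 3 - 1/1701 = 5102/1701 ≈ 2.9994)
(227 + Z) + t(6*(5 + 0)) = (227 + 5102/1701) + (6*(5 + 0))*(2 + (6*(5 + 0))² - 18*(5 + 0)) = 391229/1701 + (6*5)*(2 + (6*5)² - 18*5) = 391229/1701 + 30*(2 + 30² - 3*30) = 391229/1701 + 30*(2 + 900 - 90) = 391229/1701 + 30*812 = 391229/1701 + 24360 = 41827589/1701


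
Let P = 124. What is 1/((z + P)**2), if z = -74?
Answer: 1/2500 ≈ 0.00040000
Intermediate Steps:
1/((z + P)**2) = 1/((-74 + 124)**2) = 1/(50**2) = 1/2500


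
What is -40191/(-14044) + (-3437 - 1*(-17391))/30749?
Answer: 1431803035/431838956 ≈ 3.3156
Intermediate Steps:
-40191/(-14044) + (-3437 - 1*(-17391))/30749 = -40191*(-1/14044) + (-3437 + 17391)*(1/30749) = 40191/14044 + 13954*(1/30749) = 40191/14044 + 13954/30749 = 1431803035/431838956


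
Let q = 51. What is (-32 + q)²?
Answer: 361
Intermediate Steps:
(-32 + q)² = (-32 + 51)² = 19² = 361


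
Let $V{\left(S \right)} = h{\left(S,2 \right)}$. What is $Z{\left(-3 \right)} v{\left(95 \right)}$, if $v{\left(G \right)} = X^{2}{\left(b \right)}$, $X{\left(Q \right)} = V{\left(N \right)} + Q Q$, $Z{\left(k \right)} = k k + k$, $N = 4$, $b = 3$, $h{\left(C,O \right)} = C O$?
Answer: $1734$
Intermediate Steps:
$Z{\left(k \right)} = k + k^{2}$ ($Z{\left(k \right)} = k^{2} + k = k + k^{2}$)
$V{\left(S \right)} = 2 S$ ($V{\left(S \right)} = S 2 = 2 S$)
$X{\left(Q \right)} = 8 + Q^{2}$ ($X{\left(Q \right)} = 2 \cdot 4 + Q Q = 8 + Q^{2}$)
$v{\left(G \right)} = 289$ ($v{\left(G \right)} = \left(8 + 3^{2}\right)^{2} = \left(8 + 9\right)^{2} = 17^{2} = 289$)
$Z{\left(-3 \right)} v{\left(95 \right)} = - 3 \left(1 - 3\right) 289 = \left(-3\right) \left(-2\right) 289 = 6 \cdot 289 = 1734$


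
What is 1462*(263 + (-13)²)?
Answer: 631584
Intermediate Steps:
1462*(263 + (-13)²) = 1462*(263 + 169) = 1462*432 = 631584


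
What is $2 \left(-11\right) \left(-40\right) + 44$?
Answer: $924$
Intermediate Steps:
$2 \left(-11\right) \left(-40\right) + 44 = \left(-22\right) \left(-40\right) + 44 = 880 + 44 = 924$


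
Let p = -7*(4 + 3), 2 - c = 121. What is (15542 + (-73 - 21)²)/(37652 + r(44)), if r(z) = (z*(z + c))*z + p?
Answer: -24378/107597 ≈ -0.22657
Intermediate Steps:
c = -119 (c = 2 - 1*121 = 2 - 121 = -119)
p = -49 (p = -7*7 = -49)
r(z) = -49 + z²*(-119 + z) (r(z) = (z*(z - 119))*z - 49 = (z*(-119 + z))*z - 49 = z²*(-119 + z) - 49 = -49 + z²*(-119 + z))
(15542 + (-73 - 21)²)/(37652 + r(44)) = (15542 + (-73 - 21)²)/(37652 + (-49 + 44³ - 119*44²)) = (15542 + (-94)²)/(37652 + (-49 + 85184 - 119*1936)) = (15542 + 8836)/(37652 + (-49 + 85184 - 230384)) = 24378/(37652 - 145249) = 24378/(-107597) = 24378*(-1/107597) = -24378/107597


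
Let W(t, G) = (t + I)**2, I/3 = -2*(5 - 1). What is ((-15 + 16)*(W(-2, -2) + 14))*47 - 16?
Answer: 32414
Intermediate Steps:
I = -24 (I = 3*(-2*(5 - 1)) = 3*(-2*4) = 3*(-8) = -24)
W(t, G) = (-24 + t)**2 (W(t, G) = (t - 24)**2 = (-24 + t)**2)
((-15 + 16)*(W(-2, -2) + 14))*47 - 16 = ((-15 + 16)*((-24 - 2)**2 + 14))*47 - 16 = (1*((-26)**2 + 14))*47 - 16 = (1*(676 + 14))*47 - 16 = (1*690)*47 - 16 = 690*47 - 16 = 32430 - 16 = 32414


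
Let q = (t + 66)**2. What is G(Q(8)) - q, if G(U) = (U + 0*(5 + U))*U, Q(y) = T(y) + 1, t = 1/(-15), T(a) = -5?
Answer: -974521/225 ≈ -4331.2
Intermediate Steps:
t = -1/15 ≈ -0.066667
Q(y) = -4 (Q(y) = -5 + 1 = -4)
q = 978121/225 (q = (-1/15 + 66)**2 = (989/15)**2 = 978121/225 ≈ 4347.2)
G(U) = U**2 (G(U) = (U + 0)*U = U*U = U**2)
G(Q(8)) - q = (-4)**2 - 1*978121/225 = 16 - 978121/225 = -974521/225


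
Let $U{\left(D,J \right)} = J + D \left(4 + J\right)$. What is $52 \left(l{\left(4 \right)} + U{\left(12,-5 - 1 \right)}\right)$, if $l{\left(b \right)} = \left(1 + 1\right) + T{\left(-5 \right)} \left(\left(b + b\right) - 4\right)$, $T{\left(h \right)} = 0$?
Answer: $-1456$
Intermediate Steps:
$l{\left(b \right)} = 2$ ($l{\left(b \right)} = \left(1 + 1\right) + 0 \left(\left(b + b\right) - 4\right) = 2 + 0 \left(2 b - 4\right) = 2 + 0 \left(-4 + 2 b\right) = 2 + 0 = 2$)
$52 \left(l{\left(4 \right)} + U{\left(12,-5 - 1 \right)}\right) = 52 \left(2 + \left(\left(-5 - 1\right) + 4 \cdot 12 + 12 \left(-5 - 1\right)\right)\right) = 52 \left(2 + \left(-6 + 48 + 12 \left(-6\right)\right)\right) = 52 \left(2 - 30\right) = 52 \left(-28\right) = -1456$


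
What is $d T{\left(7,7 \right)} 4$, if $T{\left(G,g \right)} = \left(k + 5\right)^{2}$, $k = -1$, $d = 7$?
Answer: $448$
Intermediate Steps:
$T{\left(G,g \right)} = 16$ ($T{\left(G,g \right)} = \left(-1 + 5\right)^{2} = 4^{2} = 16$)
$d T{\left(7,7 \right)} 4 = 7 \cdot 16 \cdot 4 = 112 \cdot 4 = 448$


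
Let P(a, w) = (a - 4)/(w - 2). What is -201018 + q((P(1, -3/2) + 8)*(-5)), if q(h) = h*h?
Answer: -9753782/49 ≈ -1.9906e+5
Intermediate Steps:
P(a, w) = (-4 + a)/(-2 + w)
q(h) = h²
-201018 + q((P(1, -3/2) + 8)*(-5)) = -201018 + (((-4 + 1)/(-2 - 3/2) + 8)*(-5))² = -201018 + ((-3/(-2 - 3*½) + 8)*(-5))² = -201018 + ((-3/(-2 - 3/2) + 8)*(-5))² = -201018 + ((-3/(-7/2) + 8)*(-5))² = -201018 + ((-2/7*(-3) + 8)*(-5))² = -201018 + ((6/7 + 8)*(-5))² = -201018 + ((62/7)*(-5))² = -201018 + (-310/7)² = -201018 + 96100/49 = -9753782/49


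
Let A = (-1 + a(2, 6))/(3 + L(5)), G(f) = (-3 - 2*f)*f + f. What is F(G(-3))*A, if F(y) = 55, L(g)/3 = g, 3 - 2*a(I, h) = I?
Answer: -55/36 ≈ -1.5278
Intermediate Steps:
G(f) = f + f*(-3 - 2*f) (G(f) = f*(-3 - 2*f) + f = f + f*(-3 - 2*f))
a(I, h) = 3/2 - I/2
L(g) = 3*g
A = -1/36 (A = (-1 + (3/2 - ½*2))/(3 + 3*5) = (-1 + (3/2 - 1))/(3 + 15) = (-1 + ½)/18 = -½*1/18 = -1/36 ≈ -0.027778)
F(G(-3))*A = 55*(-1/36) = -55/36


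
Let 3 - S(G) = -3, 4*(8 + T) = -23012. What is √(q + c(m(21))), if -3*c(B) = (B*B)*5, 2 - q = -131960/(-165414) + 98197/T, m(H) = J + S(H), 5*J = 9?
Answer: 2*I*√117987572828572549935/2382375135 ≈ 9.1188*I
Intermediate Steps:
T = -5761 (T = -8 + (¼)*(-23012) = -8 - 5753 = -5761)
S(G) = 6 (S(G) = 3 - 1*(-3) = 3 + 3 = 6)
J = 9/5 (J = (⅕)*9 = 9/5 ≈ 1.8000)
m(H) = 39/5 (m(H) = 9/5 + 6 = 39/5)
q = 8694418553/476475027 (q = 2 - (-131960/(-165414) + 98197/(-5761)) = 2 - (-131960*(-1/165414) + 98197*(-1/5761)) = 2 - (65980/82707 - 98197/5761) = 2 - 1*(-7741468499/476475027) = 2 + 7741468499/476475027 = 8694418553/476475027 ≈ 18.247)
c(B) = -5*B²/3 (c(B) = -B*B*5/3 = -B²*5/3 = -5*B²/3)
√(q + c(m(21))) = √(8694418553/476475027 - 5*(39/5)²/3) = √(8694418553/476475027 - 5/3*1521/25) = √(8694418553/476475027 - 507/5) = √(-198100745924/2382375135) = 2*I*√117987572828572549935/2382375135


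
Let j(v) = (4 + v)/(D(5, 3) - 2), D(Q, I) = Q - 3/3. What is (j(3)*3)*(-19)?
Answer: -399/2 ≈ -199.50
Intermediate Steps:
D(Q, I) = -1 + Q (D(Q, I) = Q - 3*1/3 = Q - 1 = -1 + Q)
j(v) = 2 + v/2 (j(v) = (4 + v)/((-1 + 5) - 2) = (4 + v)/(4 - 2) = (4 + v)/2 = (4 + v)*(1/2) = 2 + v/2)
(j(3)*3)*(-19) = ((2 + (1/2)*3)*3)*(-19) = ((2 + 3/2)*3)*(-19) = ((7/2)*3)*(-19) = (21/2)*(-19) = -399/2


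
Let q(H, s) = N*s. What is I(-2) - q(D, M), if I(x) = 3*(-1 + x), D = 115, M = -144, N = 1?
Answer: 135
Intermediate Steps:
q(H, s) = s (q(H, s) = 1*s = s)
I(x) = -3 + 3*x
I(-2) - q(D, M) = (-3 + 3*(-2)) - 1*(-144) = (-3 - 6) + 144 = -9 + 144 = 135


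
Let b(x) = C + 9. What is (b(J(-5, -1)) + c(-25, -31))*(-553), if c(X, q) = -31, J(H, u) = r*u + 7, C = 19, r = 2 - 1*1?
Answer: 1659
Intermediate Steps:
r = 1 (r = 2 - 1 = 1)
J(H, u) = 7 + u (J(H, u) = 1*u + 7 = u + 7 = 7 + u)
b(x) = 28 (b(x) = 19 + 9 = 28)
(b(J(-5, -1)) + c(-25, -31))*(-553) = (28 - 31)*(-553) = -3*(-553) = 1659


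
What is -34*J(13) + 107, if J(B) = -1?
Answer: 141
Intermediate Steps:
-34*J(13) + 107 = -34*(-1) + 107 = 34 + 107 = 141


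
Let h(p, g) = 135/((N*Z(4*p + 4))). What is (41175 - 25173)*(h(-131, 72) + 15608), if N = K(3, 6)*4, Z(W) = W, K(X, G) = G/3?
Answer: 103899617829/416 ≈ 2.4976e+8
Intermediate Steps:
K(X, G) = G/3 (K(X, G) = G*(1/3) = G/3)
N = 8 (N = ((1/3)*6)*4 = 2*4 = 8)
h(p, g) = 135/(32 + 32*p) (h(p, g) = 135/((8*(4*p + 4))) = 135/((8*(4 + 4*p))) = 135/(32 + 32*p))
(41175 - 25173)*(h(-131, 72) + 15608) = (41175 - 25173)*(135/(32*(1 - 131)) + 15608) = 16002*((135/32)/(-130) + 15608) = 16002*((135/32)*(-1/130) + 15608) = 16002*(-27/832 + 15608) = 16002*(12985829/832) = 103899617829/416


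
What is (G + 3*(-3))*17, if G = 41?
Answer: 544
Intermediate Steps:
(G + 3*(-3))*17 = (41 + 3*(-3))*17 = (41 - 9)*17 = 32*17 = 544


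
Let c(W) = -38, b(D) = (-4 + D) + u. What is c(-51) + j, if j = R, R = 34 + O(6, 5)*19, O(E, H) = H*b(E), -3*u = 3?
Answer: 91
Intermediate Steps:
u = -1 (u = -1/3*3 = -1)
b(D) = -5 + D (b(D) = (-4 + D) - 1 = -5 + D)
O(E, H) = H*(-5 + E)
R = 129 (R = 34 + (5*(-5 + 6))*19 = 34 + (5*1)*19 = 34 + 5*19 = 34 + 95 = 129)
j = 129
c(-51) + j = -38 + 129 = 91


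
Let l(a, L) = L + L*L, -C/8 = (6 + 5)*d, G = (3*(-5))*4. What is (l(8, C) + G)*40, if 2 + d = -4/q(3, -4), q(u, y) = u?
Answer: 31060000/9 ≈ 3.4511e+6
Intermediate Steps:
G = -60 (G = -15*4 = -60)
d = -10/3 (d = -2 - 4/3 = -10/3 ≈ -3.3333)
C = 880/3 (C = -8*(6 + 5)*(-10)/3 = -88*(-10)/3 = -8*(-110/3) = 880/3 ≈ 293.33)
l(a, L) = L + L²
(l(8, C) + G)*40 = (880*(1 + 880/3)/3 - 60)*40 = ((880/3)*(883/3) - 60)*40 = (777040/9 - 60)*40 = (776500/9)*40 = 31060000/9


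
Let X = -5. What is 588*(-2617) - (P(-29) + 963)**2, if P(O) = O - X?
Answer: -2420517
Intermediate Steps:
P(O) = 5 + O (P(O) = O - 1*(-5) = O + 5 = 5 + O)
588*(-2617) - (P(-29) + 963)**2 = 588*(-2617) - ((5 - 29) + 963)**2 = -1538796 - (-24 + 963)**2 = -1538796 - 1*939**2 = -1538796 - 1*881721 = -1538796 - 881721 = -2420517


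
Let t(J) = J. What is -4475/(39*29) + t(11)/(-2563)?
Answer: -1043806/263523 ≈ -3.9610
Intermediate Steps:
-4475/(39*29) + t(11)/(-2563) = -4475/(39*29) + 11/(-2563) = -4475/1131 + 11*(-1/2563) = -4475*1/1131 - 1/233 = -4475/1131 - 1/233 = -1043806/263523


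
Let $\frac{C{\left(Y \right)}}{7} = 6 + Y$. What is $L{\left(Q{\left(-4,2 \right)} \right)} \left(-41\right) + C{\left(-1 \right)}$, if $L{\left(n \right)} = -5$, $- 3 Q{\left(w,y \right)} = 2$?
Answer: $240$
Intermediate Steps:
$Q{\left(w,y \right)} = - \frac{2}{3}$ ($Q{\left(w,y \right)} = \left(- \frac{1}{3}\right) 2 = - \frac{2}{3}$)
$C{\left(Y \right)} = 42 + 7 Y$ ($C{\left(Y \right)} = 7 \left(6 + Y\right) = 42 + 7 Y$)
$L{\left(Q{\left(-4,2 \right)} \right)} \left(-41\right) + C{\left(-1 \right)} = \left(-5\right) \left(-41\right) + \left(42 + 7 \left(-1\right)\right) = 205 + \left(42 - 7\right) = 205 + 35 = 240$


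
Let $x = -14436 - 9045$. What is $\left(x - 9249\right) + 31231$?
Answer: $-1499$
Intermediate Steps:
$x = -23481$ ($x = -14436 - 9045 = -23481$)
$\left(x - 9249\right) + 31231 = \left(-23481 - 9249\right) + 31231 = -32730 + 31231 = -1499$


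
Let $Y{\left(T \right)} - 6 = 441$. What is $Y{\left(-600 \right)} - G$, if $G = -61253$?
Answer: $61700$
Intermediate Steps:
$Y{\left(T \right)} = 447$ ($Y{\left(T \right)} = 6 + 441 = 447$)
$Y{\left(-600 \right)} - G = 447 - -61253 = 447 + 61253 = 61700$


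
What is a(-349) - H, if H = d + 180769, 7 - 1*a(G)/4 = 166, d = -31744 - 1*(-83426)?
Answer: -233087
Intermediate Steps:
d = 51682 (d = -31744 + 83426 = 51682)
a(G) = -636 (a(G) = 28 - 4*166 = 28 - 664 = -636)
H = 232451 (H = 51682 + 180769 = 232451)
a(-349) - H = -636 - 1*232451 = -636 - 232451 = -233087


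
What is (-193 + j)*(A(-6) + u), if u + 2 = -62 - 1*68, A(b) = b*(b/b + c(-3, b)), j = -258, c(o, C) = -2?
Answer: 56826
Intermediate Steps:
A(b) = -b (A(b) = b*(b/b - 2) = b*(1 - 2) = b*(-1) = -b)
u = -132 (u = -2 + (-62 - 1*68) = -2 + (-62 - 68) = -2 - 130 = -132)
(-193 + j)*(A(-6) + u) = (-193 - 258)*(-1*(-6) - 132) = -451*(6 - 132) = -451*(-126) = 56826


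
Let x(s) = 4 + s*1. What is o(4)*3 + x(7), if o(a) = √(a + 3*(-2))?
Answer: 11 + 3*I*√2 ≈ 11.0 + 4.2426*I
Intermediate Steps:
o(a) = √(-6 + a) (o(a) = √(a - 6) = √(-6 + a))
x(s) = 4 + s
o(4)*3 + x(7) = √(-6 + 4)*3 + (4 + 7) = √(-2)*3 + 11 = (I*√2)*3 + 11 = 3*I*√2 + 11 = 11 + 3*I*√2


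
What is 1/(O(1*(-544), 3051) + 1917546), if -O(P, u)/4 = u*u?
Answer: -1/35316858 ≈ -2.8315e-8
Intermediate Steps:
O(P, u) = -4*u**2 (O(P, u) = -4*u*u = -4*u**2)
1/(O(1*(-544), 3051) + 1917546) = 1/(-4*3051**2 + 1917546) = 1/(-4*9308601 + 1917546) = 1/(-37234404 + 1917546) = 1/(-35316858) = -1/35316858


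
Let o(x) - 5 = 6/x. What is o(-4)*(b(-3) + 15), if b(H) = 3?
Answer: 63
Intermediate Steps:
o(x) = 5 + 6/x
o(-4)*(b(-3) + 15) = (5 + 6/(-4))*(3 + 15) = (5 + 6*(-¼))*18 = (5 - 3/2)*18 = (7/2)*18 = 63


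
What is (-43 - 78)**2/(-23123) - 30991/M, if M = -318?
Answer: 711949055/7353114 ≈ 96.823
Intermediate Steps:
(-43 - 78)**2/(-23123) - 30991/M = (-43 - 78)**2/(-23123) - 30991/(-318) = (-121)**2*(-1/23123) - 30991*(-1/318) = 14641*(-1/23123) + 30991/318 = -14641/23123 + 30991/318 = 711949055/7353114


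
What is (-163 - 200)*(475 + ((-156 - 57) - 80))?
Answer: -66066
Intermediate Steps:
(-163 - 200)*(475 + ((-156 - 57) - 80)) = -363*(475 + (-213 - 80)) = -363*(475 - 293) = -363*182 = -66066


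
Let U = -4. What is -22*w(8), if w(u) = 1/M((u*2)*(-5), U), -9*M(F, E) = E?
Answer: -99/2 ≈ -49.500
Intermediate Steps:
M(F, E) = -E/9
w(u) = 9/4 (w(u) = 1/(-1/9*(-4)) = 1/(4/9) = 9/4)
-22*w(8) = -22*9/4 = -99/2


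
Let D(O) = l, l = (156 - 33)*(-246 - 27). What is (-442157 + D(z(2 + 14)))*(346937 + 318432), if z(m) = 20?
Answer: -316539986584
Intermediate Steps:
l = -33579 (l = 123*(-273) = -33579)
D(O) = -33579
(-442157 + D(z(2 + 14)))*(346937 + 318432) = (-442157 - 33579)*(346937 + 318432) = -475736*665369 = -316539986584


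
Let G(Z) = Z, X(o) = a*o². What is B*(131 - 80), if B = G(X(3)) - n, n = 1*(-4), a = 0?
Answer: 204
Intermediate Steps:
X(o) = 0 (X(o) = 0*o² = 0)
n = -4
B = 4 (B = 0 - 1*(-4) = 0 + 4 = 4)
B*(131 - 80) = 4*(131 - 80) = 4*51 = 204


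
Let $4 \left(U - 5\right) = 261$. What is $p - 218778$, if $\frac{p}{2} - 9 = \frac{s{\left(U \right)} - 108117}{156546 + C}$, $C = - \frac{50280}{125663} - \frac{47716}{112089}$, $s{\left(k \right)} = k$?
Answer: $- \frac{964741038669519984189}{4410015318730388} \approx -2.1876 \cdot 10^{5}$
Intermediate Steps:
$U = \frac{281}{4}$ ($U = 5 + \frac{1}{4} \cdot 261 = 5 + \frac{261}{4} = \frac{281}{4} \approx 70.25$)
$C = - \frac{11631970628}{14085440007}$ ($C = \left(-50280\right) \frac{1}{125663} - \frac{47716}{112089} = - \frac{50280}{125663} - \frac{47716}{112089} = - \frac{11631970628}{14085440007} \approx -0.82582$)
$p = \frac{73292731676841675}{4410015318730388}$ ($p = 18 + 2 \frac{\frac{281}{4} - 108117}{156546 - \frac{11631970628}{14085440007}} = 18 + 2 \left(- \frac{432187}{4 \cdot \frac{2205007659365194}{14085440007}}\right) = 18 + 2 \left(\left(- \frac{432187}{4}\right) \frac{14085440007}{2205007659365194}\right) = 18 + 2 \left(- \frac{6087544060305309}{8820030637460776}\right) = 18 - \frac{6087544060305309}{4410015318730388} = \frac{73292731676841675}{4410015318730388} \approx 16.62$)
$p - 218778 = \frac{73292731676841675}{4410015318730388} - 218778 = - \frac{964741038669519984189}{4410015318730388}$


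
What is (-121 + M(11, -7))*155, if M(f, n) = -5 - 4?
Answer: -20150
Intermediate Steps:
M(f, n) = -9
(-121 + M(11, -7))*155 = (-121 - 9)*155 = -130*155 = -20150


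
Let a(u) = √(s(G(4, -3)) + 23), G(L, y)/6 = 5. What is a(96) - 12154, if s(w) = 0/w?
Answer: -12154 + √23 ≈ -12149.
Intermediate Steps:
G(L, y) = 30 (G(L, y) = 6*5 = 30)
s(w) = 0
a(u) = √23 (a(u) = √(0 + 23) = √23)
a(96) - 12154 = √23 - 12154 = -12154 + √23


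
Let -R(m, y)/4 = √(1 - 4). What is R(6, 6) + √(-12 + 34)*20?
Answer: 20*√22 - 4*I*√3 ≈ 93.808 - 6.9282*I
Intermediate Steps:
R(m, y) = -4*I*√3 (R(m, y) = -4*√(1 - 4) = -4*I*√3)
R(6, 6) + √(-12 + 34)*20 = -4*I*√3 + √(-12 + 34)*20 = -4*I*√3 + √22*20 = -4*I*√3 + 20*√22 = 20*√22 - 4*I*√3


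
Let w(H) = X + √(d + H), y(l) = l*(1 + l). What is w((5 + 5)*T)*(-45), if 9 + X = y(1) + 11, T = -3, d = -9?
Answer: -180 - 45*I*√39 ≈ -180.0 - 281.02*I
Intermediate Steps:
X = 4 (X = -9 + (1*(1 + 1) + 11) = -9 + (1*2 + 11) = -9 + (2 + 11) = -9 + 13 = 4)
w(H) = 4 + √(-9 + H)
w((5 + 5)*T)*(-45) = (4 + √(-9 + (5 + 5)*(-3)))*(-45) = (4 + √(-9 + 10*(-3)))*(-45) = (4 + √(-9 - 30))*(-45) = (4 + √(-39))*(-45) = (4 + I*√39)*(-45) = -180 - 45*I*√39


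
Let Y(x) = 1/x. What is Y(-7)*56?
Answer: -8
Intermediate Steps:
Y(-7)*56 = 56/(-7) = -⅐*56 = -8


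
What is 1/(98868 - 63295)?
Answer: 1/35573 ≈ 2.8111e-5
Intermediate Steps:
1/(98868 - 63295) = 1/35573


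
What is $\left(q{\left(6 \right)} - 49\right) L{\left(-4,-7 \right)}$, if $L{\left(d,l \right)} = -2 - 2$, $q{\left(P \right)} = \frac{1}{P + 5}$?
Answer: $\frac{2152}{11} \approx 195.64$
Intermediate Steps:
$q{\left(P \right)} = \frac{1}{5 + P}$
$L{\left(d,l \right)} = -4$
$\left(q{\left(6 \right)} - 49\right) L{\left(-4,-7 \right)} = \left(\frac{1}{5 + 6} - 49\right) \left(-4\right) = \left(\frac{1}{11} - 49\right) \left(-4\right) = \left(- \frac{538}{11}\right) \left(-4\right) = \frac{2152}{11}$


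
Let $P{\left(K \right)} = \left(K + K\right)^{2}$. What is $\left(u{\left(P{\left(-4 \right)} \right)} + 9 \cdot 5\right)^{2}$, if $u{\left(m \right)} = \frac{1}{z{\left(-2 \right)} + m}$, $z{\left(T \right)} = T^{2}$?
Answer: $\frac{9369721}{4624} \approx 2026.3$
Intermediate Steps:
$P{\left(K \right)} = 4 K^{2}$ ($P{\left(K \right)} = \left(2 K\right)^{2} = 4 K^{2}$)
$u{\left(m \right)} = \frac{1}{4 + m}$ ($u{\left(m \right)} = \frac{1}{\left(-2\right)^{2} + m} = \frac{1}{4 + m}$)
$\left(u{\left(P{\left(-4 \right)} \right)} + 9 \cdot 5\right)^{2} = \left(\frac{1}{4 + 4 \left(-4\right)^{2}} + 9 \cdot 5\right)^{2} = \left(\frac{1}{4 + 4 \cdot 16} + 45\right)^{2} = \left(\frac{1}{4 + 64} + 45\right)^{2} = \left(\frac{1}{68} + 45\right)^{2} = \left(\frac{3061}{68}\right)^{2} = \frac{9369721}{4624}$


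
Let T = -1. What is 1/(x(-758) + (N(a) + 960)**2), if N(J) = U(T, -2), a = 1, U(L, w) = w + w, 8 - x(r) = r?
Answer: 1/914702 ≈ 1.0933e-6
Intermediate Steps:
x(r) = 8 - r
U(L, w) = 2*w
N(J) = -4 (N(J) = 2*(-2) = -4)
1/(x(-758) + (N(a) + 960)**2) = 1/((8 - 1*(-758)) + (-4 + 960)**2) = 1/((8 + 758) + 956**2) = 1/(766 + 913936) = 1/914702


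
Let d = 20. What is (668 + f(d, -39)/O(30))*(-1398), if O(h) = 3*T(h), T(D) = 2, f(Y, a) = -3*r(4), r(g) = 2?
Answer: -932466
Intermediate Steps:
f(Y, a) = -6 (f(Y, a) = -3*2 = -6)
O(h) = 6 (O(h) = 3*2 = 6)
(668 + f(d, -39)/O(30))*(-1398) = (668 - 6/6)*(-1398) = (668 - 6*⅙)*(-1398) = (668 - 1)*(-1398) = 667*(-1398) = -932466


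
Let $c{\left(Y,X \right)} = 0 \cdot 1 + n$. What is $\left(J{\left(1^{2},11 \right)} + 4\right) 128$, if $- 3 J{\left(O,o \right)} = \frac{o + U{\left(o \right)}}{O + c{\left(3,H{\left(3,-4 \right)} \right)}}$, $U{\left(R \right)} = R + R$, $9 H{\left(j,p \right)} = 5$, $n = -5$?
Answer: $864$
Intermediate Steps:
$H{\left(j,p \right)} = \frac{5}{9}$ ($H{\left(j,p \right)} = \frac{1}{9} \cdot 5 = \frac{5}{9}$)
$c{\left(Y,X \right)} = -5$ ($c{\left(Y,X \right)} = 0 \cdot 1 - 5 = 0 - 5 = -5$)
$U{\left(R \right)} = 2 R$
$J{\left(O,o \right)} = - \frac{o}{-5 + O}$ ($J{\left(O,o \right)} = - \frac{\left(o + 2 o\right) \frac{1}{O - 5}}{3} = - \frac{3 o \frac{1}{-5 + O}}{3} = - \frac{o}{-5 + O}$)
$\left(J{\left(1^{2},11 \right)} + 4\right) 128 = \left(\left(-1\right) 11 \frac{1}{-5 + 1^{2}} + 4\right) 128 = \left(\left(-1\right) 11 \frac{1}{-5 + 1} + 4\right) 128 = \left(\left(-1\right) 11 \frac{1}{-4} + 4\right) 128 = \left(\left(-1\right) 11 \left(- \frac{1}{4}\right) + 4\right) 128 = \left(\frac{11}{4} + 4\right) 128 = \frac{27}{4} \cdot 128 = 864$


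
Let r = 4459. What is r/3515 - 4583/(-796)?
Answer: 19658609/2797940 ≈ 7.0261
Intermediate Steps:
r/3515 - 4583/(-796) = 4459/3515 - 4583/(-796) = 4459*(1/3515) - 4583*(-1/796) = 4459/3515 + 4583/796 = 19658609/2797940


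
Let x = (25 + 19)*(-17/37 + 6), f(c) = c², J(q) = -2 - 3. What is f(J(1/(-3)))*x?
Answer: 225500/37 ≈ 6094.6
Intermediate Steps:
J(q) = -5
x = 9020/37 (x = 44*(-17*1/37 + 6) = 44*(-17/37 + 6) = 44*(205/37) = 9020/37 ≈ 243.78)
f(J(1/(-3)))*x = (-5)²*(9020/37) = 25*(9020/37) = 225500/37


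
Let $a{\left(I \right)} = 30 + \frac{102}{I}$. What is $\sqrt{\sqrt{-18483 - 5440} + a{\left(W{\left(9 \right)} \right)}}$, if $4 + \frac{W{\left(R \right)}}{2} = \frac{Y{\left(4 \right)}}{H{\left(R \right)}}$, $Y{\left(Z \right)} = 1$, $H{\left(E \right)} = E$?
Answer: $\frac{\sqrt{20685 + 1225 i \sqrt{23923}}}{35} \approx 9.2864 + 8.3278 i$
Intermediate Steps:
$W{\left(R \right)} = -8 + \frac{2}{R}$ ($W{\left(R \right)} = -8 + 2 \cdot 1 \frac{1}{R} = -8 + \frac{2}{R}$)
$\sqrt{\sqrt{-18483 - 5440} + a{\left(W{\left(9 \right)} \right)}} = \sqrt{\sqrt{-18483 - 5440} + \left(30 + \frac{102}{-8 + \frac{2}{9}}\right)} = \sqrt{\sqrt{-23923} + \left(30 + \frac{102}{-8 + 2 \cdot \frac{1}{9}}\right)} = \sqrt{i \sqrt{23923} + \left(30 + \frac{102}{-8 + \frac{2}{9}}\right)} = \sqrt{i \sqrt{23923} + \left(30 + \frac{102}{- \frac{70}{9}}\right)} = \sqrt{i \sqrt{23923} + \left(30 + 102 \left(- \frac{9}{70}\right)\right)} = \sqrt{i \sqrt{23923} + \left(30 - \frac{459}{35}\right)} = \sqrt{i \sqrt{23923} + \frac{591}{35}} = \sqrt{\frac{591}{35} + i \sqrt{23923}}$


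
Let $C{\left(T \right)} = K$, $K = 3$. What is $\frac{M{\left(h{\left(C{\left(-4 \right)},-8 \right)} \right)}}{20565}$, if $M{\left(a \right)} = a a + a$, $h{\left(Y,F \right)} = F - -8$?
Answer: $0$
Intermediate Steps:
$C{\left(T \right)} = 3$
$h{\left(Y,F \right)} = 8 + F$ ($h{\left(Y,F \right)} = F + 8 = 8 + F$)
$M{\left(a \right)} = a + a^{2}$ ($M{\left(a \right)} = a^{2} + a = a + a^{2}$)
$\frac{M{\left(h{\left(C{\left(-4 \right)},-8 \right)} \right)}}{20565} = \frac{\left(8 - 8\right) \left(1 + \left(8 - 8\right)\right)}{20565} = 0 \left(1 + 0\right) \frac{1}{20565} = 0 \cdot 1 \cdot \frac{1}{20565} = 0 \cdot \frac{1}{20565} = 0$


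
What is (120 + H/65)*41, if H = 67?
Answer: 322547/65 ≈ 4962.3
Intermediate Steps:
(120 + H/65)*41 = (120 + 67/65)*41 = (7867/65)*41 = 322547/65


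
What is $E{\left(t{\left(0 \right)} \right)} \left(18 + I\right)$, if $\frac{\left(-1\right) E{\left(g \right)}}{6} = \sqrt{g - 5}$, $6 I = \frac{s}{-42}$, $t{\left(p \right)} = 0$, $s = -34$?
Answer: $- \frac{2285 i \sqrt{5}}{21} \approx - 243.31 i$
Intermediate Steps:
$I = \frac{17}{126}$ ($I = \frac{\left(-34\right) \frac{1}{-42}}{6} = \frac{\left(-34\right) \left(- \frac{1}{42}\right)}{6} = \frac{1}{6} \cdot \frac{17}{21} = \frac{17}{126} \approx 0.13492$)
$E{\left(g \right)} = - 6 \sqrt{-5 + g}$ ($E{\left(g \right)} = - 6 \sqrt{g - 5} = - 6 \sqrt{-5 + g}$)
$E{\left(t{\left(0 \right)} \right)} \left(18 + I\right) = - 6 \sqrt{-5 + 0} \left(18 + \frac{17}{126}\right) = - 6 \sqrt{-5} \cdot \frac{2285}{126} = - 6 i \sqrt{5} \cdot \frac{2285}{126} = - \frac{2285 i \sqrt{5}}{21}$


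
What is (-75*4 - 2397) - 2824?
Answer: -5521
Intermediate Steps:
(-75*4 - 2397) - 2824 = (-300 - 2397) - 2824 = -2697 - 2824 = -5521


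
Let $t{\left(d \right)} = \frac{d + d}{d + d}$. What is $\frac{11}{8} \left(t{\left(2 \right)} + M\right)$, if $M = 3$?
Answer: $\frac{11}{2} \approx 5.5$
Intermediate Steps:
$t{\left(d \right)} = 1$ ($t{\left(d \right)} = \frac{2 d}{2 d} = 2 d \frac{1}{2 d} = 1$)
$\frac{11}{8} \left(t{\left(2 \right)} + M\right) = \frac{11}{8} \left(1 + 3\right) = 11 \cdot \frac{1}{8} \cdot 4 = \frac{11}{8} \cdot 4 = \frac{11}{2}$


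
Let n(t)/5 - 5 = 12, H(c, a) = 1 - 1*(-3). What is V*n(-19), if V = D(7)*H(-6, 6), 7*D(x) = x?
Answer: 340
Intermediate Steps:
D(x) = x/7
H(c, a) = 4 (H(c, a) = 1 + 3 = 4)
n(t) = 85 (n(t) = 25 + 5*12 = 25 + 60 = 85)
V = 4 (V = ((1/7)*7)*4 = 1*4 = 4)
V*n(-19) = 4*85 = 340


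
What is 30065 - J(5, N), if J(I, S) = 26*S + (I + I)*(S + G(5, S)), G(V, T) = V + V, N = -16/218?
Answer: 3266473/109 ≈ 29968.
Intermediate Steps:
N = -8/109 (N = -16*1/218 = -8/109 ≈ -0.073395)
G(V, T) = 2*V
J(I, S) = 26*S + 2*I*(10 + S) (J(I, S) = 26*S + (I + I)*(S + 2*5) = 26*S + (2*I)*(S + 10) = 26*S + (2*I)*(10 + S) = 26*S + 2*I*(10 + S))
30065 - J(5, N) = 30065 - (20*5 + 26*(-8/109) + 2*5*(-8/109)) = 30065 - (100 - 208/109 - 80/109) = 30065 - 1*10612/109 = 30065 - 10612/109 = 3266473/109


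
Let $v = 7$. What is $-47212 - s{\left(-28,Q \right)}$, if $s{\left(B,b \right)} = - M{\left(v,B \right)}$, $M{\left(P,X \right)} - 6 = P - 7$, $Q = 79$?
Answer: $-47206$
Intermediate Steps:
$M{\left(P,X \right)} = -1 + P$ ($M{\left(P,X \right)} = 6 + \left(P - 7\right) = 6 + \left(-7 + P\right) = -1 + P$)
$s{\left(B,b \right)} = -6$ ($s{\left(B,b \right)} = - (-1 + 7) = \left(-1\right) 6 = -6$)
$-47212 - s{\left(-28,Q \right)} = -47212 - -6 = -47212 + 6 = -47206$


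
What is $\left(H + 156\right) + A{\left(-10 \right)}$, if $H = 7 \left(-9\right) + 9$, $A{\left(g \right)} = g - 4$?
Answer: $88$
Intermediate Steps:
$A{\left(g \right)} = -4 + g$
$H = -54$ ($H = -63 + 9 = -54$)
$\left(H + 156\right) + A{\left(-10 \right)} = \left(-54 + 156\right) - 14 = 102 - 14 = 88$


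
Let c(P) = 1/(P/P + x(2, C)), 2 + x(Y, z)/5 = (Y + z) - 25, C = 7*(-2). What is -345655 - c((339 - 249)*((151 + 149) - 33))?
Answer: -67057069/194 ≈ -3.4566e+5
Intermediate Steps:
C = -14
x(Y, z) = -135 + 5*Y + 5*z (x(Y, z) = -10 + 5*((Y + z) - 25) = -10 + 5*(-25 + Y + z) = -10 + (-125 + 5*Y + 5*z) = -135 + 5*Y + 5*z)
c(P) = -1/194 (c(P) = 1/(P/P + (-135 + 5*2 + 5*(-14))) = 1/(1 + (-135 + 10 - 70)) = 1/(1 - 195) = 1/(-194) = -1/194)
-345655 - c((339 - 249)*((151 + 149) - 33)) = -345655 - 1*(-1/194) = -345655 + 1/194 = -67057069/194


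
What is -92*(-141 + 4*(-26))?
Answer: 22540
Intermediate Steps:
-92*(-141 + 4*(-26)) = -92*(-141 - 104) = -92*(-245) = 22540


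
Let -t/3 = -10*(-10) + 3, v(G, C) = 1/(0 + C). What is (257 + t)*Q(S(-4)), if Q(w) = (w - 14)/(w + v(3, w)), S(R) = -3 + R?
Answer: -3822/25 ≈ -152.88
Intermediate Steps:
v(G, C) = 1/C
Q(w) = (-14 + w)/(w + 1/w) (Q(w) = (w - 14)/(w + 1/w) = (-14 + w)/(w + 1/w))
t = -309 (t = -3*(-10*(-10) + 3) = -3*(100 + 3) = -3*103 = -309)
(257 + t)*Q(S(-4)) = (257 - 309)*((-3 - 4)*(-14 + (-3 - 4))/(1 + (-3 - 4)**2)) = -(-364)*(-14 - 7)/(1 + (-7)**2) = -(-364)*(-21)/(1 + 49) = -(-364)*(-21)/50 = -52*147/50 = -3822/25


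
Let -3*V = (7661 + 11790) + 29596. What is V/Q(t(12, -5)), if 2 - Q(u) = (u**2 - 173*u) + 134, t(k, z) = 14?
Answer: -16349/2094 ≈ -7.8075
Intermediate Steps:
Q(u) = -132 - u**2 + 173*u (Q(u) = 2 - ((u**2 - 173*u) + 134) = 2 - (134 + u**2 - 173*u) = 2 + (-134 - u**2 + 173*u) = -132 - u**2 + 173*u)
V = -16349 (V = -((7661 + 11790) + 29596)/3 = -(19451 + 29596)/3 = -1/3*49047 = -16349)
V/Q(t(12, -5)) = -16349/(-132 - 1*14**2 + 173*14) = -16349/(-132 - 1*196 + 2422) = -16349/(-132 - 196 + 2422) = -16349/2094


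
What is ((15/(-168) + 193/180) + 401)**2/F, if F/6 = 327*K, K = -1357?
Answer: -1026162922009/16907520873600 ≈ -0.060693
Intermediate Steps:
F = -2662434 (F = 6*(327*(-1357)) = 6*(-443739) = -2662434)
((15/(-168) + 193/180) + 401)**2/F = ((15/(-168) + 193/180) + 401)**2/(-2662434) = ((15*(-1/168) + 193*(1/180)) + 401)**2*(-1/2662434) = ((-5/56 + 193/180) + 401)**2*(-1/2662434) = (2477/2520 + 401)**2*(-1/2662434) = (1012997/2520)**2*(-1/2662434) = (1026162922009/6350400)*(-1/2662434) = -1026162922009/16907520873600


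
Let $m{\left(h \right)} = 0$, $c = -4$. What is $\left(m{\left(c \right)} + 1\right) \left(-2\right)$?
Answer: $-2$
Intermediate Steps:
$\left(m{\left(c \right)} + 1\right) \left(-2\right) = \left(0 + 1\right) \left(-2\right) = 1 \left(-2\right) = -2$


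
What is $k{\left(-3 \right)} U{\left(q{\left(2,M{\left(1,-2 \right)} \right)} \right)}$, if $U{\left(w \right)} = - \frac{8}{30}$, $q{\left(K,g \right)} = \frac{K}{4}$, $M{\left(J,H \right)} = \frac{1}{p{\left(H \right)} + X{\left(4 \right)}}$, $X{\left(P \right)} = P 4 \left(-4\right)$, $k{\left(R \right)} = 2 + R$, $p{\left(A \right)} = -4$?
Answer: $\frac{4}{15} \approx 0.26667$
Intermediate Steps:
$X{\left(P \right)} = - 16 P$ ($X{\left(P \right)} = 4 P \left(-4\right) = - 16 P$)
$M{\left(J,H \right)} = - \frac{1}{68}$ ($M{\left(J,H \right)} = \frac{1}{-4 - 64} = \frac{1}{-68} = - \frac{1}{68}$)
$q{\left(K,g \right)} = \frac{K}{4}$ ($q{\left(K,g \right)} = K \frac{1}{4} = \frac{K}{4}$)
$U{\left(w \right)} = - \frac{4}{15}$ ($U{\left(w \right)} = \left(-8\right) \frac{1}{30} = - \frac{4}{15}$)
$k{\left(-3 \right)} U{\left(q{\left(2,M{\left(1,-2 \right)} \right)} \right)} = \left(2 - 3\right) \left(- \frac{4}{15}\right) = \left(-1\right) \left(- \frac{4}{15}\right) = \frac{4}{15}$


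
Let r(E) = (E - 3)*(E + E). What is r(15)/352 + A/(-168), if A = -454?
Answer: 1721/462 ≈ 3.7251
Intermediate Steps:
r(E) = 2*E*(-3 + E) (r(E) = (-3 + E)*(2*E) = 2*E*(-3 + E))
r(15)/352 + A/(-168) = (2*15*(-3 + 15))/352 - 454/(-168) = (2*15*12)*(1/352) - 454*(-1/168) = 360*(1/352) + 227/84 = 45/44 + 227/84 = 1721/462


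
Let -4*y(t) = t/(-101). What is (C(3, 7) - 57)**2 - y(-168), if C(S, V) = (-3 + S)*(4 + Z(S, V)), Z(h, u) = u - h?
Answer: 328191/101 ≈ 3249.4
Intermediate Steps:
C(S, V) = (-3 + S)*(4 + V - S) (C(S, V) = (-3 + S)*(4 + (V - S)) = (-3 + S)*(4 + V - S))
y(t) = t/404 (y(t) = -t/(4*(-101)) = -t*(-1)/(4*101) = -(-1)*t/404 = t/404)
(C(3, 7) - 57)**2 - y(-168) = ((-12 - 3*7 + 7*3 - 1*3*(3 - 1*7)) - 57)**2 - (-168)/404 = ((-12 - 21 + 21 - 1*3*(3 - 7)) - 57)**2 - 1*(-42/101) = ((-12 - 21 + 21 - 1*3*(-4)) - 57)**2 + 42/101 = ((-12 - 21 + 21 + 12) - 57)**2 + 42/101 = (0 - 57)**2 + 42/101 = (-57)**2 + 42/101 = 3249 + 42/101 = 328191/101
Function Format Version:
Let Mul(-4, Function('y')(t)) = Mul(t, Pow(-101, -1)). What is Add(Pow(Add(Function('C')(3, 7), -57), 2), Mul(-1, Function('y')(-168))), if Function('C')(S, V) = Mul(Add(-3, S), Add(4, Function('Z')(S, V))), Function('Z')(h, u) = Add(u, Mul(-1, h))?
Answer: Rational(328191, 101) ≈ 3249.4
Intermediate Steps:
Function('C')(S, V) = Mul(Add(-3, S), Add(4, V, Mul(-1, S))) (Function('C')(S, V) = Mul(Add(-3, S), Add(4, Add(V, Mul(-1, S)))) = Mul(Add(-3, S), Add(4, V, Mul(-1, S))))
Function('y')(t) = Mul(Rational(1, 404), t) (Function('y')(t) = Mul(Rational(-1, 4), Mul(t, Pow(-101, -1))) = Mul(Rational(-1, 4), Mul(t, Rational(-1, 101))) = Mul(Rational(-1, 4), Mul(Rational(-1, 101), t)) = Mul(Rational(1, 404), t))
Add(Pow(Add(Function('C')(3, 7), -57), 2), Mul(-1, Function('y')(-168))) = Add(Pow(Add(Add(-12, Mul(-3, 7), Mul(7, 3), Mul(-1, 3, Add(3, Mul(-1, 7)))), -57), 2), Mul(-1, Mul(Rational(1, 404), -168))) = Add(Pow(Add(Add(-12, -21, 21, Mul(-1, 3, Add(3, -7))), -57), 2), Mul(-1, Rational(-42, 101))) = Add(Pow(Add(Add(-12, -21, 21, Mul(-1, 3, -4)), -57), 2), Rational(42, 101)) = Add(Pow(Add(Add(-12, -21, 21, 12), -57), 2), Rational(42, 101)) = Add(Pow(Add(0, -57), 2), Rational(42, 101)) = Add(Pow(-57, 2), Rational(42, 101)) = Add(3249, Rational(42, 101)) = Rational(328191, 101)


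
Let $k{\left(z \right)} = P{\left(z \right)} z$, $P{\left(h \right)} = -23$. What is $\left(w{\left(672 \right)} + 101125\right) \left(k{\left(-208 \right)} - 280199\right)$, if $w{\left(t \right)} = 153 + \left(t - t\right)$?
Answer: $-27893480370$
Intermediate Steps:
$k{\left(z \right)} = - 23 z$
$w{\left(t \right)} = 153$ ($w{\left(t \right)} = 153 + 0 = 153$)
$\left(w{\left(672 \right)} + 101125\right) \left(k{\left(-208 \right)} - 280199\right) = \left(153 + 101125\right) \left(\left(-23\right) \left(-208\right) - 280199\right) = 101278 \left(4784 - 280199\right) = 101278 \left(-275415\right) = -27893480370$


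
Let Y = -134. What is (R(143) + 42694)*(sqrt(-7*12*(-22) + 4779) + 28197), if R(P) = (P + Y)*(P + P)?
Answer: 1276421796 + 2127596*sqrt(3) ≈ 1.2801e+9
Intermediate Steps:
R(P) = 2*P*(-134 + P) (R(P) = (P - 134)*(P + P) = (-134 + P)*(2*P) = 2*P*(-134 + P))
(R(143) + 42694)*(sqrt(-7*12*(-22) + 4779) + 28197) = (2*143*(-134 + 143) + 42694)*(sqrt(-7*12*(-22) + 4779) + 28197) = (2*143*9 + 42694)*(sqrt(-84*(-22) + 4779) + 28197) = (2574 + 42694)*(sqrt(1848 + 4779) + 28197) = 45268*(sqrt(6627) + 28197) = 45268*(47*sqrt(3) + 28197) = 45268*(28197 + 47*sqrt(3)) = 1276421796 + 2127596*sqrt(3)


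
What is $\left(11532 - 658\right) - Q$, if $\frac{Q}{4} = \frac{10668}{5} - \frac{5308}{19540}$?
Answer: $\frac{11434254}{4885} \approx 2340.7$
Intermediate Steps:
$Q = \frac{41685236}{4885}$ ($Q = 4 \left(\frac{10668}{5} - \frac{5308}{19540}\right) = 4 \left(10668 \cdot \frac{1}{5} - \frac{1327}{4885}\right) = 4 \left(\frac{10668}{5} - \frac{1327}{4885}\right) = 4 \cdot \frac{10421309}{4885} = \frac{41685236}{4885} \approx 8533.3$)
$\left(11532 - 658\right) - Q = \left(11532 - 658\right) - \frac{41685236}{4885} = 10874 - \frac{41685236}{4885} = \frac{11434254}{4885}$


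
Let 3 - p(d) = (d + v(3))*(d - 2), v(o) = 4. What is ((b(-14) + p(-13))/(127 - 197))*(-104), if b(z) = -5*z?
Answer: -3224/35 ≈ -92.114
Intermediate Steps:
p(d) = 3 - (-2 + d)*(4 + d) (p(d) = 3 - (d + 4)*(d - 2) = 3 - (4 + d)*(-2 + d) = 3 - (-2 + d)*(4 + d))
((b(-14) + p(-13))/(127 - 197))*(-104) = ((-5*(-14) + (11 - 1*(-13)² - 2*(-13)))/(127 - 197))*(-104) = ((70 + (11 - 1*169 + 26))/(-70))*(-104) = ((70 + (11 - 169 + 26))*(-1/70))*(-104) = ((70 - 132)*(-1/70))*(-104) = -62*(-1/70)*(-104) = (31/35)*(-104) = -3224/35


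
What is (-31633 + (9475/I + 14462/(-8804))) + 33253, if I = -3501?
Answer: 24899446559/15411402 ≈ 1615.7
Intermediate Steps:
(-31633 + (9475/I + 14462/(-8804))) + 33253 = (-31633 + (9475/(-3501) + 14462/(-8804))) + 33253 = (-31633 + (9475*(-1/3501) + 14462*(-1/8804))) + 33253 = (-31633 + (-9475/3501 - 7231/4402)) + 33253 = (-31633 - 67024681/15411402) + 33253 = -487575904147/15411402 + 33253 = 24899446559/15411402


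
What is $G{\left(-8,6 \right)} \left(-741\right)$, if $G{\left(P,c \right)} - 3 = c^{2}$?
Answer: $-28899$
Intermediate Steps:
$G{\left(P,c \right)} = 3 + c^{2}$
$G{\left(-8,6 \right)} \left(-741\right) = \left(3 + 6^{2}\right) \left(-741\right) = \left(3 + 36\right) \left(-741\right) = 39 \left(-741\right) = -28899$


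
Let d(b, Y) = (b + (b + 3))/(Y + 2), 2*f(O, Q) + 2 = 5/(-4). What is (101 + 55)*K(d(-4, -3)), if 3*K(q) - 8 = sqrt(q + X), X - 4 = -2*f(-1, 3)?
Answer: 598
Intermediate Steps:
f(O, Q) = -13/8 (f(O, Q) = -1 + (5/(-4))/2 = -1 + (5*(-1/4))/2 = -1 + (1/2)*(-5/4) = -1 - 5/8 = -13/8)
X = 29/4 (X = 4 - 2*(-13/8) = 4 + 13/4 = 29/4 ≈ 7.2500)
d(b, Y) = (3 + 2*b)/(2 + Y) (d(b, Y) = (b + (3 + b))/(2 + Y) = (3 + 2*b)/(2 + Y))
K(q) = 8/3 + sqrt(29/4 + q)/3 (K(q) = 8/3 + sqrt(q + 29/4)/3 = 8/3 + sqrt(29/4 + q)/3)
(101 + 55)*K(d(-4, -3)) = (101 + 55)*(8/3 + sqrt(29 + 4*((3 + 2*(-4))/(2 - 3)))/6) = 156*(8/3 + sqrt(29 + 4*((3 - 8)/(-1)))/6) = 156*(8/3 + sqrt(29 + 4*(-1*(-5)))/6) = 156*(8/3 + sqrt(29 + 4*5)/6) = 156*(8/3 + sqrt(29 + 20)/6) = 156*(8/3 + sqrt(49)/6) = 156*(8/3 + (1/6)*7) = 156*(8/3 + 7/6) = 156*(23/6) = 598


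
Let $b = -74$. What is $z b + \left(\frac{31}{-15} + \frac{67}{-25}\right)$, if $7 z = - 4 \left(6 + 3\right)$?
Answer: $\frac{197308}{525} \approx 375.82$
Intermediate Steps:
$z = - \frac{36}{7}$ ($z = \frac{\left(-4\right) \left(6 + 3\right)}{7} = \frac{\left(-4\right) 9}{7} = \frac{1}{7} \left(-36\right) = - \frac{36}{7} \approx -5.1429$)
$z b + \left(\frac{31}{-15} + \frac{67}{-25}\right) = \left(- \frac{36}{7}\right) \left(-74\right) + \left(\frac{31}{-15} + \frac{67}{-25}\right) = \frac{2664}{7} + \left(31 \left(- \frac{1}{15}\right) + 67 \left(- \frac{1}{25}\right)\right) = \frac{2664}{7} - \frac{356}{75} = \frac{197308}{525}$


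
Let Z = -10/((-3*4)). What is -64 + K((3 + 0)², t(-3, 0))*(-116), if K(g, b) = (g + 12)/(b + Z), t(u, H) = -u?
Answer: -16088/23 ≈ -699.48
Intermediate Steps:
Z = ⅚ (Z = -10/(-12) = -10*(-1/12) = ⅚ ≈ 0.83333)
K(g, b) = (12 + g)/(⅚ + b) (K(g, b) = (g + 12)/(b + ⅚) = (12 + g)/(⅚ + b))
-64 + K((3 + 0)², t(-3, 0))*(-116) = -64 + (6*(12 + (3 + 0)²)/(5 + 6*(-1*(-3))))*(-116) = -64 + (6*(12 + 3²)/(5 + 6*3))*(-116) = -64 + (6*(12 + 9)/(5 + 18))*(-116) = -64 + (6*21/23)*(-116) = -64 + (6*(1/23)*21)*(-116) = -64 + (126/23)*(-116) = -64 - 14616/23 = -16088/23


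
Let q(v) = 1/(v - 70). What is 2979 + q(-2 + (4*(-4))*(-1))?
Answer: 166823/56 ≈ 2979.0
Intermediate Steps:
q(v) = 1/(-70 + v)
2979 + q(-2 + (4*(-4))*(-1)) = 2979 + 1/(-70 + (-2 + (4*(-4))*(-1))) = 2979 + 1/(-70 + (-2 - 16*(-1))) = 2979 + 1/(-70 + (-2 + 16)) = 2979 + 1/(-70 + 14) = 2979 + 1/(-56) = 2979 - 1/56 = 166823/56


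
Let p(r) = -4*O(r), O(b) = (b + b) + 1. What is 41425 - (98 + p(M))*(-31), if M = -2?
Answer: 44835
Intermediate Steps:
O(b) = 1 + 2*b (O(b) = 2*b + 1 = 1 + 2*b)
p(r) = -4 - 8*r (p(r) = -4*(1 + 2*r) = -4 - 8*r)
41425 - (98 + p(M))*(-31) = 41425 - (98 + (-4 - 8*(-2)))*(-31) = 41425 - (98 + (-4 + 16))*(-31) = 41425 - (98 + 12)*(-31) = 41425 - 110*(-31) = 41425 - 1*(-3410) = 41425 + 3410 = 44835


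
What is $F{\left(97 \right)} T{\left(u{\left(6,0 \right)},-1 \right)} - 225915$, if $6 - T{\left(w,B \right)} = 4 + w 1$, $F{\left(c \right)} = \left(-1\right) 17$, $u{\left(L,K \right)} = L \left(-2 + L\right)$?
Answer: $-225541$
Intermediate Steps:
$F{\left(c \right)} = -17$
$T{\left(w,B \right)} = 2 - w$ ($T{\left(w,B \right)} = 6 - \left(4 + w 1\right) = 6 - \left(4 + w\right) = 2 - w$)
$F{\left(97 \right)} T{\left(u{\left(6,0 \right)},-1 \right)} - 225915 = - 17 \left(2 - 6 \left(-2 + 6\right)\right) - 225915 = - 17 \left(2 - 6 \cdot 4\right) - 225915 = - 17 \left(2 - 24\right) - 225915 = \left(-17\right) \left(-22\right) - 225915 = 374 - 225915 = -225541$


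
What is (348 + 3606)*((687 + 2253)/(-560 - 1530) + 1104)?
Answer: 911167668/209 ≈ 4.3597e+6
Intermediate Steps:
(348 + 3606)*((687 + 2253)/(-560 - 1530) + 1104) = 3954*(2940/(-2090) + 1104) = 3954*(2940*(-1/2090) + 1104) = 3954*(-294/209 + 1104) = 3954*(230442/209) = 911167668/209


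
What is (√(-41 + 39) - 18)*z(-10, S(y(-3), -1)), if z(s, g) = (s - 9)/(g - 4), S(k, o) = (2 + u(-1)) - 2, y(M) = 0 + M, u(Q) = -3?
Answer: -342/7 + 19*I*√2/7 ≈ -48.857 + 3.8386*I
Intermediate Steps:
y(M) = M
S(k, o) = -3 (S(k, o) = (2 - 3) - 2 = -1 - 2 = -3)
z(s, g) = (-9 + s)/(-4 + g)
(√(-41 + 39) - 18)*z(-10, S(y(-3), -1)) = (√(-41 + 39) - 18)*((-9 - 10)/(-4 - 3)) = (√(-2) - 18)*(-19/(-7)) = (I*√2 - 18)*(-⅐*(-19)) = (-18 + I*√2)*(19/7) = -342/7 + 19*I*√2/7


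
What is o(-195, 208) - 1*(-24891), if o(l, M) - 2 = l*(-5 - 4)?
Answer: 26648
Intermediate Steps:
o(l, M) = 2 - 9*l (o(l, M) = 2 + l*(-5 - 4) = 2 + l*(-9) = 2 - 9*l)
o(-195, 208) - 1*(-24891) = (2 - 9*(-195)) - 1*(-24891) = (2 + 1755) + 24891 = 1757 + 24891 = 26648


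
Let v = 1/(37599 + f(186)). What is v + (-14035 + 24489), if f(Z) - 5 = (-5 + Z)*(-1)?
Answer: 391220043/37423 ≈ 10454.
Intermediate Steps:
f(Z) = 10 - Z (f(Z) = 5 + (-5 + Z)*(-1) = 5 + (5 - Z) = 10 - Z)
v = 1/37423 (v = 1/(37599 + (10 - 1*186)) = 1/(37599 + (10 - 186)) = 1/(37599 - 176) = 1/37423 ≈ 2.6722e-5)
v + (-14035 + 24489) = 1/37423 + (-14035 + 24489) = 1/37423 + 10454 = 391220043/37423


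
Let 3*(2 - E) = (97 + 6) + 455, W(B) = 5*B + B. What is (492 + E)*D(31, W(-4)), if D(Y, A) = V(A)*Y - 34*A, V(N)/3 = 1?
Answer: 279972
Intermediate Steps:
V(N) = 3 (V(N) = 3*1 = 3)
W(B) = 6*B
E = -184 (E = 2 - ((97 + 6) + 455)/3 = 2 - (103 + 455)/3 = 2 - ⅓*558 = 2 - 186 = -184)
D(Y, A) = -34*A + 3*Y (D(Y, A) = 3*Y - 34*A = -34*A + 3*Y)
(492 + E)*D(31, W(-4)) = (492 - 184)*(-204*(-4) + 3*31) = 308*(-34*(-24) + 93) = 308*(816 + 93) = 308*909 = 279972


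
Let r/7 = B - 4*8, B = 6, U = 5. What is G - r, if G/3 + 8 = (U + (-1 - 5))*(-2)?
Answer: 164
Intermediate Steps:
G = -18 (G = -24 + 3*((5 + (-1 - 5))*(-2)) = -24 + 3*((5 - 6)*(-2)) = -24 + 3*(-1*(-2)) = -24 + 3*2 = -24 + 6 = -18)
r = -182 (r = 7*(6 - 4*8) = 7*(6 - 32) = 7*(-26) = -182)
G - r = -18 - 1*(-182) = -18 + 182 = 164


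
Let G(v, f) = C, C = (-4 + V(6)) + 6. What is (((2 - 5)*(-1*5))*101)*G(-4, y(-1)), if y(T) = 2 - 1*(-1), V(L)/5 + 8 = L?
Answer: -12120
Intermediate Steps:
V(L) = -40 + 5*L
C = -8 (C = (-4 + (-40 + 5*6)) + 6 = (-4 + (-40 + 30)) + 6 = (-4 - 10) + 6 = -14 + 6 = -8)
y(T) = 3 (y(T) = 2 + 1 = 3)
G(v, f) = -8
(((2 - 5)*(-1*5))*101)*G(-4, y(-1)) = (((2 - 5)*(-1*5))*101)*(-8) = (-3*(-5)*101)*(-8) = (15*101)*(-8) = 1515*(-8) = -12120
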